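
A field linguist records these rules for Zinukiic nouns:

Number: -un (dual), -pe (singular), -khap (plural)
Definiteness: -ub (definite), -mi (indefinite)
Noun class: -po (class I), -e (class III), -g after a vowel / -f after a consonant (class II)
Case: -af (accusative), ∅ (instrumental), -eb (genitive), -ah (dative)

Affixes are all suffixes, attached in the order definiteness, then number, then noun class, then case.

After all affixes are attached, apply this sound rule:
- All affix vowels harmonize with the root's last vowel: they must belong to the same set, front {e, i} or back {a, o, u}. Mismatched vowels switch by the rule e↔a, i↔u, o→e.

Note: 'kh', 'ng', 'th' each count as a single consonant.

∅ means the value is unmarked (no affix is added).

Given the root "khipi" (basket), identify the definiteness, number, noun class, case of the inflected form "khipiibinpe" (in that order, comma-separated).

definite, dual, class I, instrumental

Segment: khipi-ub-un-po.
definiteness: -ub → definite.
number: -un → dual.
noun class: -po → class I.
case: ∅ → instrumental.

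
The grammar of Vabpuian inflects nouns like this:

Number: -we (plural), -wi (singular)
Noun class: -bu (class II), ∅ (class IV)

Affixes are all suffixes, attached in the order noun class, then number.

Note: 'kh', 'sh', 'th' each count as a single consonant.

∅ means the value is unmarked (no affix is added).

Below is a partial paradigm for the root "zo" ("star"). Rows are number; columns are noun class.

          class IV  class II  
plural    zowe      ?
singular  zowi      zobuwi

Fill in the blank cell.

zobuwe

Attach noun class class II -bu → zobu.
Attach number plural -we → zobuwe.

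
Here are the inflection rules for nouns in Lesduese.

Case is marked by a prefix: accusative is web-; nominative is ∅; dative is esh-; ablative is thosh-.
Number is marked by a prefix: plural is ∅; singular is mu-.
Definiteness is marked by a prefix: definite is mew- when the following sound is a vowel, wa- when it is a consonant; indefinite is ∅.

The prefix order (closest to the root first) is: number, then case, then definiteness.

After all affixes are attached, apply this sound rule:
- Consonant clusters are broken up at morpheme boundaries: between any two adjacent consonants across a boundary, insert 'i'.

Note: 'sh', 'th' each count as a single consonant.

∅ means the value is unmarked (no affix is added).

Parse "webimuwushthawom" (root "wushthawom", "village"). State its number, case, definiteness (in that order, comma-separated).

Segment: web-mu-wushthawom.
number: mu- → singular.
case: web- → accusative.
definiteness: ∅ → indefinite.

singular, accusative, indefinite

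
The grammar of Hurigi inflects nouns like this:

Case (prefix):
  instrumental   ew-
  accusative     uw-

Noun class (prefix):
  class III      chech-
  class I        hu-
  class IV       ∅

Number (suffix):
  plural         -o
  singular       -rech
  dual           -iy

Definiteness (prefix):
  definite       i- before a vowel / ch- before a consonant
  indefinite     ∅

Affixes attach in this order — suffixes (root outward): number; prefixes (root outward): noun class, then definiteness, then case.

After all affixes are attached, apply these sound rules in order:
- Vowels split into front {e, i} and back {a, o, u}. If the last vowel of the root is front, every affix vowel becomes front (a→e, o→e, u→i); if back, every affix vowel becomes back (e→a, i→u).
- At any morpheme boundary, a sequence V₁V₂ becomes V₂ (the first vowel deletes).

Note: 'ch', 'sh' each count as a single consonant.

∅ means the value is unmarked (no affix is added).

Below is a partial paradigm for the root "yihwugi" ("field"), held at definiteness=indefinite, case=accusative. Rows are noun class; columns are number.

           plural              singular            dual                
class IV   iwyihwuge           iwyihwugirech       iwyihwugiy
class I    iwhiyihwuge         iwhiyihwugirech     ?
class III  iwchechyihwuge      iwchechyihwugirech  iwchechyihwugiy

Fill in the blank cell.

Attach noun class class I hu- → huyihwugi.
definiteness = indefinite: zero marking, form stays huyihwugi.
Attach number dual -iy → huyihwugiiy.
Attach case accusative uw- → uwhuyihwugiiy.
Apply vowel harmony: uwhuyihwugiiy → iwhiyihwugiiy.
Apply vowel deletion: iwhiyihwugiiy → iwhiyihwugiy.

iwhiyihwugiy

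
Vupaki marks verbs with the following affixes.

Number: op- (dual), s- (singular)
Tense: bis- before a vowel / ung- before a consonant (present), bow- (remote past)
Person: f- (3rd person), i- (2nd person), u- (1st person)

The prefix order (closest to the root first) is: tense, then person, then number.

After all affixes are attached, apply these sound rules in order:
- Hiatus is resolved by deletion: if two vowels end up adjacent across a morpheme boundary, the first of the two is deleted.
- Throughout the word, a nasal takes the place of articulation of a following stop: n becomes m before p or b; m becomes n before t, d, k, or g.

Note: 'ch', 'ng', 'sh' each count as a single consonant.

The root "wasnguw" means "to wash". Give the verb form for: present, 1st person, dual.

opungwasnguw

Attach tense present ung- (before consonant 'w') → ungwasnguw.
Attach person 1st person u- → uungwasnguw.
Attach number dual op- → opuungwasnguw.
Apply vowel deletion: opuungwasnguw → opungwasnguw.
Nasal assimilation: no change.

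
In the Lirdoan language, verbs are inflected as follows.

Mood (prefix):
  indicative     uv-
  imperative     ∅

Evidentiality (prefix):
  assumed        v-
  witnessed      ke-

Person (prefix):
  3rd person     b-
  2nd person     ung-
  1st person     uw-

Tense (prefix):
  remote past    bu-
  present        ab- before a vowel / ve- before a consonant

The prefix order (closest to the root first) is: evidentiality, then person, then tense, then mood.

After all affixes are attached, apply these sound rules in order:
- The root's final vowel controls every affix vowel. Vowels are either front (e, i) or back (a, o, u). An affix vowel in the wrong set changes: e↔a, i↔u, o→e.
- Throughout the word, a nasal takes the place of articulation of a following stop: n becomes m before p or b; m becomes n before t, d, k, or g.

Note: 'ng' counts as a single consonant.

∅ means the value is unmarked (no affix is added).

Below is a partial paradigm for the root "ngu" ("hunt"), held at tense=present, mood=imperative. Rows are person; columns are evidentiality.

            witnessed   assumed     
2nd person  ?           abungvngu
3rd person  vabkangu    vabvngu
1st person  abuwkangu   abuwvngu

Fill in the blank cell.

abungkangu

Attach evidentiality witnessed ke- → kengu.
Attach person 2nd person ung- → ungkengu.
Attach tense present ab- (before vowel 'u') → abungkengu.
mood = imperative: zero marking, form stays abungkengu.
Apply vowel harmony: abungkengu → abungkangu.
Nasal assimilation: no change.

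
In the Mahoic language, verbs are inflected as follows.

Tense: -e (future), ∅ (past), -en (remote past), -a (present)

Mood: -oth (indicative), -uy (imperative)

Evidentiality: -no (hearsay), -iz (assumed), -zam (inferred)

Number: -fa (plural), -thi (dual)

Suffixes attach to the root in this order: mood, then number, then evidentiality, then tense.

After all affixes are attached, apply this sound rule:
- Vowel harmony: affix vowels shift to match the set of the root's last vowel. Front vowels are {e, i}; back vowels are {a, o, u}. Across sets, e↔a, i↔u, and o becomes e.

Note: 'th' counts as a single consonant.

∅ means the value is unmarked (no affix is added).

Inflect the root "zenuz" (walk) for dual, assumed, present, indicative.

zenuzoththuuza

Attach mood indicative -oth → zenuzoth.
Attach number dual -thi → zenuzoththi.
Attach evidentiality assumed -iz → zenuzoththiiz.
Attach tense present -a → zenuzoththiiza.
Apply vowel harmony: zenuzoththiiza → zenuzoththuuza.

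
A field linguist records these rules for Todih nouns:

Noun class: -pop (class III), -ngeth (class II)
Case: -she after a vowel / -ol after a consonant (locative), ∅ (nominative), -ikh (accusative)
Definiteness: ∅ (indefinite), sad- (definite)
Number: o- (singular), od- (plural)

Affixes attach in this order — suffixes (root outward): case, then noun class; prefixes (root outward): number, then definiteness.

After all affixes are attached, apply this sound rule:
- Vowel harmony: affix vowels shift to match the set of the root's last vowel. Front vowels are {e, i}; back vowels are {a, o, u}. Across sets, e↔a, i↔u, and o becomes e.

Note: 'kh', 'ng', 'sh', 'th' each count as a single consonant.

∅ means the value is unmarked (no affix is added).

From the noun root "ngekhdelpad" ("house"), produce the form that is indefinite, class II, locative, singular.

ongekhdelpadolngath

Attach case locative -ol (after consonant 'd') → ngekhdelpadol.
Attach number singular o- → ongekhdelpadol.
definiteness = indefinite: zero marking, form stays ongekhdelpadol.
Attach noun class class II -ngeth → ongekhdelpadolngeth.
Apply vowel harmony: ongekhdelpadolngeth → ongekhdelpadolngath.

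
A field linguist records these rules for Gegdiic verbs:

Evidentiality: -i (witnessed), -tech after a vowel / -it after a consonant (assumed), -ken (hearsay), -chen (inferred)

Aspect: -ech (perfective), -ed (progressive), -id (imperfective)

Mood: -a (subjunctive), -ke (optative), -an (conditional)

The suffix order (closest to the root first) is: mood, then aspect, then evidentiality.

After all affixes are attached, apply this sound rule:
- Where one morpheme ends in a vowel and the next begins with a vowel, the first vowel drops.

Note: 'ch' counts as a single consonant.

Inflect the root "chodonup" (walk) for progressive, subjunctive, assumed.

Attach mood subjunctive -a → chodonupa.
Attach aspect progressive -ed → chodonupaed.
Attach evidentiality assumed -it (after consonant 'd') → chodonupaedit.
Apply vowel deletion: chodonupaedit → chodonupedit.

chodonupedit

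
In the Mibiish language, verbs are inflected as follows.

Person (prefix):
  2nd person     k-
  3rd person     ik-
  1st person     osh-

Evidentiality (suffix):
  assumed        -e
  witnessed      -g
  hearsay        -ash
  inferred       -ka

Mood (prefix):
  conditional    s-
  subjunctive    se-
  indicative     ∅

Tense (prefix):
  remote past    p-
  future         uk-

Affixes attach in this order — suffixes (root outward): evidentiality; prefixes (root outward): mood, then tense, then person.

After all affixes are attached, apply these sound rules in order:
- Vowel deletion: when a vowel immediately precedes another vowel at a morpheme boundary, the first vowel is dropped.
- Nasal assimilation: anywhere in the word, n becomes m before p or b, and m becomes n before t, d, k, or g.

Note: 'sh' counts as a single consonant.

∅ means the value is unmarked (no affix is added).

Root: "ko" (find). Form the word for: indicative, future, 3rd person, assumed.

ikukke

mood = indicative: zero marking, form stays ko.
Attach evidentiality assumed -e → koe.
Attach tense future uk- → ukkoe.
Attach person 3rd person ik- → ikukkoe.
Apply vowel deletion: ikukkoe → ikukke.
Nasal assimilation: no change.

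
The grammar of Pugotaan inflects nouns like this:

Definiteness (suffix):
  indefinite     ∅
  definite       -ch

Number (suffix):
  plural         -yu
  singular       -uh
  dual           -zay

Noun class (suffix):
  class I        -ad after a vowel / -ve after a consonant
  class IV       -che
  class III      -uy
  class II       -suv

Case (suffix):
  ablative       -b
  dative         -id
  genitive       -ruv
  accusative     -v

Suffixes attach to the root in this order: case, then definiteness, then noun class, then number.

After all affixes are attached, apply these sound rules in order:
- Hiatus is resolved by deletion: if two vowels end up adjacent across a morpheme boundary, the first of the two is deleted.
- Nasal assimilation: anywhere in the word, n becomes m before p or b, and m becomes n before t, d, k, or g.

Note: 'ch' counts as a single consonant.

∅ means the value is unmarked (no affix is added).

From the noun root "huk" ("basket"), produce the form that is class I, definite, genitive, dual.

hukruvchvezay

Attach case genitive -ruv → hukruv.
Attach definiteness definite -ch → hukruvch.
Attach noun class class I -ve (after consonant 'ch') → hukruvchve.
Attach number dual -zay → hukruvchvezay.
Vowel deletion: no change.
Nasal assimilation: no change.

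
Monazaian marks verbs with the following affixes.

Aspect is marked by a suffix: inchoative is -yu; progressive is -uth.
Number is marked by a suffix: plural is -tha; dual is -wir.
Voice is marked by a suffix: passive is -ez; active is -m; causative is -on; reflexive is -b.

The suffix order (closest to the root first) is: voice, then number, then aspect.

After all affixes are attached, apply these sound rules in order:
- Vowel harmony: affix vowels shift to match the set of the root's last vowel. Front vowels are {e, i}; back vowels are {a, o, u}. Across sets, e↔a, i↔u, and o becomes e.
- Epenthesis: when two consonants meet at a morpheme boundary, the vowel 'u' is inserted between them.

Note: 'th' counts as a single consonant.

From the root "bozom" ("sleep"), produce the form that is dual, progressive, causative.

bozomonuwuruth

Attach voice causative -on → bozomon.
Attach number dual -wir → bozomonwir.
Attach aspect progressive -uth → bozomonwiruth.
Apply vowel harmony: bozomonwiruth → bozomonwuruth.
Apply epenthesis: bozomonwuruth → bozomonuwuruth.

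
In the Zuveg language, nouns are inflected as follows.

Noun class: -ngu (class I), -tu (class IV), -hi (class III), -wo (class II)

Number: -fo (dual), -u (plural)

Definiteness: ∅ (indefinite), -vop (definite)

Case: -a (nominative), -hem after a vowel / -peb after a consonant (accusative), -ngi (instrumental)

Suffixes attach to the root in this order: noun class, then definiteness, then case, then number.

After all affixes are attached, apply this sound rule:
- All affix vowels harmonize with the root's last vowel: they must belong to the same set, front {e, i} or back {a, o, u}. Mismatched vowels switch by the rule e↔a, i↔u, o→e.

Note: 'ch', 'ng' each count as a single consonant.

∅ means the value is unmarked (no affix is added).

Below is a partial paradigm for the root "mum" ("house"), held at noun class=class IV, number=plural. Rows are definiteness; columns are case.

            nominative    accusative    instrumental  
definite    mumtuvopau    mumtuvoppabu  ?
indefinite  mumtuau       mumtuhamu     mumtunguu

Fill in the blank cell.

mumtuvopnguu

Attach noun class class IV -tu → mumtu.
Attach definiteness definite -vop → mumtuvop.
Attach case instrumental -ngi → mumtuvopngi.
Attach number plural -u → mumtuvopngiu.
Apply vowel harmony: mumtuvopngiu → mumtuvopnguu.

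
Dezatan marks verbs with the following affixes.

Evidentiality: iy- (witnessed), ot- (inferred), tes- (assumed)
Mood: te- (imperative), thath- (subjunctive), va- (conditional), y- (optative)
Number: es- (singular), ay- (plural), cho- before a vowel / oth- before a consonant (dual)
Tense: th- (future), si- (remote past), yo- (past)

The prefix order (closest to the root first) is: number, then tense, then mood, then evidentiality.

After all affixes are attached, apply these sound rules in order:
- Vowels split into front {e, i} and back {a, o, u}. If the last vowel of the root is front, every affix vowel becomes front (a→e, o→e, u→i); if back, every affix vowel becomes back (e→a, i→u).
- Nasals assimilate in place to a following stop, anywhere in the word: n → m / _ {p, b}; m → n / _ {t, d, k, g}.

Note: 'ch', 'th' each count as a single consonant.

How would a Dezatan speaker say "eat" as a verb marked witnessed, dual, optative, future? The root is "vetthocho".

uyythothvetthocho

Attach number dual oth- (before consonant 'v') → othvetthocho.
Attach tense future th- → thothvetthocho.
Attach mood optative y- → ythothvetthocho.
Attach evidentiality witnessed iy- → iyythothvetthocho.
Apply vowel harmony: iyythothvetthocho → uyythothvetthocho.
Nasal assimilation: no change.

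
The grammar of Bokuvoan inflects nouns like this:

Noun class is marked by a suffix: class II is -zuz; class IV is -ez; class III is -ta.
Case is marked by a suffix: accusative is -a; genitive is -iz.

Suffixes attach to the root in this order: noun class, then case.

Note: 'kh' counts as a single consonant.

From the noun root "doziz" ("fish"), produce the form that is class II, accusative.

dozizzuza

Attach noun class class II -zuz → dozizzuz.
Attach case accusative -a → dozizzuza.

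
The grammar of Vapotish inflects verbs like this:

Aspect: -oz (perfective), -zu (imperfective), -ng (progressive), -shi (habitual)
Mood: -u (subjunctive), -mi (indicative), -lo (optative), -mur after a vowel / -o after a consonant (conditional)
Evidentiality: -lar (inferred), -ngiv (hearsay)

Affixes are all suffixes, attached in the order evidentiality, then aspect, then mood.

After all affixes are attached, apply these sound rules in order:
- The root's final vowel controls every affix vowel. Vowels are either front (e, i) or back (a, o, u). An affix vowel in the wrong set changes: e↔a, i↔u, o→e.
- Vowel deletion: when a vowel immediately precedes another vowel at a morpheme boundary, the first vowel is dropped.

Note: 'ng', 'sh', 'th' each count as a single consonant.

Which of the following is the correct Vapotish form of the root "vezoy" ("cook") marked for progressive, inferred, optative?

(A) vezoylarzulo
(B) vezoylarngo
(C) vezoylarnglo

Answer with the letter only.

Attach evidentiality inferred -lar → vezoylar.
Attach aspect progressive -ng → vezoylarng.
Attach mood optative -lo → vezoylarnglo.
Vowel harmony: no change.
Vowel deletion: no change.
So the correct form is vezoylarnglo, option (C).
(B) vezoylarngo is wrong: it uses conditional instead of optative for mood.
(A) vezoylarzulo is wrong: it uses imperfective instead of progressive for aspect.

C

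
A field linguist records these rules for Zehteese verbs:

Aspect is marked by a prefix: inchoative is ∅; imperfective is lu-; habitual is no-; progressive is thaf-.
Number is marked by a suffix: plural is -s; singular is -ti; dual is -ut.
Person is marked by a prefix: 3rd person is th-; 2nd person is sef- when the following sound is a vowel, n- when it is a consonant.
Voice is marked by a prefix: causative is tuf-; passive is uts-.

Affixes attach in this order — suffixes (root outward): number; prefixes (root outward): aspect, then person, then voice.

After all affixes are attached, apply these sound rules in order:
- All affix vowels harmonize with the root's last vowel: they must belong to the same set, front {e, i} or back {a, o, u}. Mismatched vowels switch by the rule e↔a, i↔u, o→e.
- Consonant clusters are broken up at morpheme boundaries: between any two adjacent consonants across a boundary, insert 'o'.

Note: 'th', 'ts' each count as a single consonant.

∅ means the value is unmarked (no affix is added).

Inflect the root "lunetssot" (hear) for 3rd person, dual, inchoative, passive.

utsotholunetssotut

Attach number dual -ut → lunetssotut.
aspect = inchoative: zero marking, form stays lunetssotut.
Attach person 3rd person th- → thlunetssotut.
Attach voice passive uts- → utsthlunetssotut.
Vowel harmony: no change.
Apply epenthesis: utsthlunetssotut → utsotholunetssotut.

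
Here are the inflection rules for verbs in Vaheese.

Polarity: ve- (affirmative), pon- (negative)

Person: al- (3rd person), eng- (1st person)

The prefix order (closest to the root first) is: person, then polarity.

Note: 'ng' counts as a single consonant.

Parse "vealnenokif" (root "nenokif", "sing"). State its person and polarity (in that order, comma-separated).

Segment: ve-al-nenokif.
person: al- → 3rd person.
polarity: ve- → affirmative.

3rd person, affirmative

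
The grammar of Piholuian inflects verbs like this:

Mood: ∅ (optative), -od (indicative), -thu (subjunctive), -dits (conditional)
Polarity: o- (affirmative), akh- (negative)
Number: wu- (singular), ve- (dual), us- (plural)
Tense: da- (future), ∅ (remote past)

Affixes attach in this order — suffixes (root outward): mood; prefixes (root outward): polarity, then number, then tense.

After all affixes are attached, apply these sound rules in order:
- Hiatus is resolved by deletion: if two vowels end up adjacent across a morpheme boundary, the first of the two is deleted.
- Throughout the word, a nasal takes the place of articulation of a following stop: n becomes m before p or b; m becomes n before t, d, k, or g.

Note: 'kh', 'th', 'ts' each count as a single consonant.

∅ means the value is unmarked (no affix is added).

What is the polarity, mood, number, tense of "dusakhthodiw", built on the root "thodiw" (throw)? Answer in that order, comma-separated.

negative, optative, plural, future

Segment: da-us-akh-thodiw.
polarity: akh- → negative.
mood: ∅ → optative.
number: us- → plural.
tense: da- → future.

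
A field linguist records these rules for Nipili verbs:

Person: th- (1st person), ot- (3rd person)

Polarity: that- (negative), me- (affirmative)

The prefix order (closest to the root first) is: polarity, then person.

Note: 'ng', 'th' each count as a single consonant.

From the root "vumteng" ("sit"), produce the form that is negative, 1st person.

ththatvumteng

Attach polarity negative that- → thatvumteng.
Attach person 1st person th- → ththatvumteng.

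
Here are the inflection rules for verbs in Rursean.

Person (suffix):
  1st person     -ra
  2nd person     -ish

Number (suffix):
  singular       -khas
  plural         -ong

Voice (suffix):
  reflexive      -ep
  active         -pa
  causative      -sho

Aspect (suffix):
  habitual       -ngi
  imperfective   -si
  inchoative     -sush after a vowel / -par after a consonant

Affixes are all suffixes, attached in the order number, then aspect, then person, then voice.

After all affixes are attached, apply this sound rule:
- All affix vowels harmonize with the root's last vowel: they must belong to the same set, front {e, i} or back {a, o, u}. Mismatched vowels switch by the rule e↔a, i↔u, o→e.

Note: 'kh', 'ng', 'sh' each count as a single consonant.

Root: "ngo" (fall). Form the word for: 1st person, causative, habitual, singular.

Attach number singular -khas → ngokhas.
Attach aspect habitual -ngi → ngokhasngi.
Attach person 1st person -ra → ngokhasngira.
Attach voice causative -sho → ngokhasngirasho.
Apply vowel harmony: ngokhasngirasho → ngokhasngurasho.

ngokhasngurasho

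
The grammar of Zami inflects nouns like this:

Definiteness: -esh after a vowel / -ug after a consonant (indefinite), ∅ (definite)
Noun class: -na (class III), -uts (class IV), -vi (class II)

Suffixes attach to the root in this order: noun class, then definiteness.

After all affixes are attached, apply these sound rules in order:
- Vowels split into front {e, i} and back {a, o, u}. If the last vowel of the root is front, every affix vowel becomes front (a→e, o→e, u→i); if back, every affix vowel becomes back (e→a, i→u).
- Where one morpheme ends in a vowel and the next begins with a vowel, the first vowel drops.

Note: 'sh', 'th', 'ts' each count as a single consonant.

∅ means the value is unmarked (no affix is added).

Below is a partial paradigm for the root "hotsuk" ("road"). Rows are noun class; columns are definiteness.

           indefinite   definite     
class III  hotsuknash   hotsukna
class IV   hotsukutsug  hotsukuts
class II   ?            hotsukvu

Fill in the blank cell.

hotsukvash

Attach noun class class II -vi → hotsukvi.
Attach definiteness indefinite -esh (after vowel 'i') → hotsukviesh.
Apply vowel harmony: hotsukviesh → hotsukvuash.
Apply vowel deletion: hotsukvuash → hotsukvash.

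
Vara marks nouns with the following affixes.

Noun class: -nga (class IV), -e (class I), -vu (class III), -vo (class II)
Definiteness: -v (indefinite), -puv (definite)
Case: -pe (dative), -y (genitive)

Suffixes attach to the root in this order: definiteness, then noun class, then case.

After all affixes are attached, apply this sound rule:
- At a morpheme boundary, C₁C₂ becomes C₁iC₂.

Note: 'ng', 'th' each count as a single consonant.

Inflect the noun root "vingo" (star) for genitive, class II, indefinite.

vingovivoy

Attach definiteness indefinite -v → vingov.
Attach noun class class II -vo → vingovvo.
Attach case genitive -y → vingovvoy.
Apply epenthesis: vingovvoy → vingovivoy.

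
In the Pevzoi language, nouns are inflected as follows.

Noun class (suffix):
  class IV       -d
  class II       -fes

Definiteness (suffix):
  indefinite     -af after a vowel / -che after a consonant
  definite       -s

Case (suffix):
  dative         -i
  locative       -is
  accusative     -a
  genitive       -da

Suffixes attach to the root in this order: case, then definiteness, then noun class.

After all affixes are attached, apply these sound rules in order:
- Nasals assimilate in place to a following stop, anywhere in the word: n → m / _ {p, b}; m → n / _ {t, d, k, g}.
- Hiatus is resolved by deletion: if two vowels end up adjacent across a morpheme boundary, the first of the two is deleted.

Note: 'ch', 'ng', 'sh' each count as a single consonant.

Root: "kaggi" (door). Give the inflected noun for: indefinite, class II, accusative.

kaggaffes

Attach case accusative -a → kaggia.
Attach definiteness indefinite -af (after vowel 'a') → kaggiaaf.
Attach noun class class II -fes → kaggiaaffes.
Nasal assimilation: no change.
Apply vowel deletion: kaggiaaffes → kaggaffes.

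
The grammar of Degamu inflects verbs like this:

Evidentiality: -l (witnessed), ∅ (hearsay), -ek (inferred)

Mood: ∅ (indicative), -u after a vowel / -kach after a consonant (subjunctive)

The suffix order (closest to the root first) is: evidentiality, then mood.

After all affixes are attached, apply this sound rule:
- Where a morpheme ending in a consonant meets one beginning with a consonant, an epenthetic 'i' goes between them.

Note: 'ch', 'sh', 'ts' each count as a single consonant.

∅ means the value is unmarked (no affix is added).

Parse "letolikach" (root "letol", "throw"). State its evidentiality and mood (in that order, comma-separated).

hearsay, subjunctive

Segment: letol-kach.
evidentiality: ∅ → hearsay.
mood: -u/kach → subjunctive.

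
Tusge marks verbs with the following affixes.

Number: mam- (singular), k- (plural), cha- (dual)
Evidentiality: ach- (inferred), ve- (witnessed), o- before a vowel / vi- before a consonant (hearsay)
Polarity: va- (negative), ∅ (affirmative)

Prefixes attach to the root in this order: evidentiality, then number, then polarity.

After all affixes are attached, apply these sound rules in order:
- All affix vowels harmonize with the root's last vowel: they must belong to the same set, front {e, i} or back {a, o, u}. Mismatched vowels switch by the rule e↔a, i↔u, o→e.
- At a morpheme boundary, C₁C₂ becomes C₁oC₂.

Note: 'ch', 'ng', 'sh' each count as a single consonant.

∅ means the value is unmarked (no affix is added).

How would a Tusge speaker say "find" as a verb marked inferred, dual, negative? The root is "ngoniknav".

vachaachongoniknav

Attach evidentiality inferred ach- → achngoniknav.
Attach number dual cha- → chaachngoniknav.
Attach polarity negative va- → vachaachngoniknav.
Vowel harmony: no change.
Apply epenthesis: vachaachngoniknav → vachaachongoniknav.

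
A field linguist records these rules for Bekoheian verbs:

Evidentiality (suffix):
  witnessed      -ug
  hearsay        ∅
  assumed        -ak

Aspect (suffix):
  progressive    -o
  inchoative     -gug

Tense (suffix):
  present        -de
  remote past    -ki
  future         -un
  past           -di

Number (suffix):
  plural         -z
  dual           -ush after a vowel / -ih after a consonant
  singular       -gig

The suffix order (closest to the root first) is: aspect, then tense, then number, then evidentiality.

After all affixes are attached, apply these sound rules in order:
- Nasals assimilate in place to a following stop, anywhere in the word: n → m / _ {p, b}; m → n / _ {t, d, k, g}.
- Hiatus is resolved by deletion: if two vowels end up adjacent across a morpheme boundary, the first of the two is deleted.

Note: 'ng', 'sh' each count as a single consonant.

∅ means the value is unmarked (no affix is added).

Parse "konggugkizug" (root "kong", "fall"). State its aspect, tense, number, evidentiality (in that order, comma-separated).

inchoative, remote past, plural, witnessed

Segment: kong-gug-ki-z-ug.
aspect: -gug → inchoative.
tense: -ki → remote past.
number: -z → plural.
evidentiality: -ug → witnessed.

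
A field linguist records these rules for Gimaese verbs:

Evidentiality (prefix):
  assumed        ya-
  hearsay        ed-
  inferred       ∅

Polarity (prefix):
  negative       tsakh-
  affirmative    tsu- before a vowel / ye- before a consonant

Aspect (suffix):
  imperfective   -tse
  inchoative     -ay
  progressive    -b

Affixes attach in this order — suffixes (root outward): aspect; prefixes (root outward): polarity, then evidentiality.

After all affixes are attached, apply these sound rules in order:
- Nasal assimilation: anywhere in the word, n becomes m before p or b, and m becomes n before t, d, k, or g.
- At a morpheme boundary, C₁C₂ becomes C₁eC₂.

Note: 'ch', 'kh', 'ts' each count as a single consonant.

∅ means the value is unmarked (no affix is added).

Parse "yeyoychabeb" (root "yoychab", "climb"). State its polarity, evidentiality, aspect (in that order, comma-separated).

affirmative, inferred, progressive

Segment: ye-yoychab-b.
polarity: tsu/ye- → affirmative.
evidentiality: ∅ → inferred.
aspect: -b → progressive.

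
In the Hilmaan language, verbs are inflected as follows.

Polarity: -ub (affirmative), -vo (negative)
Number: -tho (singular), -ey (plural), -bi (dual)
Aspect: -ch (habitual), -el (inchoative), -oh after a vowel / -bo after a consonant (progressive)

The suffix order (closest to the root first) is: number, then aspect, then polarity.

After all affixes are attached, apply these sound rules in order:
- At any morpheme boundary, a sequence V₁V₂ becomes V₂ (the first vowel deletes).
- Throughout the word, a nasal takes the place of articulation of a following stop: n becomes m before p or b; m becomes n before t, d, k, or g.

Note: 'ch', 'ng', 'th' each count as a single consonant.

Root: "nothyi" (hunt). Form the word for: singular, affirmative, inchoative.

nothyithelub

Attach number singular -tho → nothyitho.
Attach aspect inchoative -el → nothyithoel.
Attach polarity affirmative -ub → nothyithoelub.
Apply vowel deletion: nothyithoelub → nothyithelub.
Nasal assimilation: no change.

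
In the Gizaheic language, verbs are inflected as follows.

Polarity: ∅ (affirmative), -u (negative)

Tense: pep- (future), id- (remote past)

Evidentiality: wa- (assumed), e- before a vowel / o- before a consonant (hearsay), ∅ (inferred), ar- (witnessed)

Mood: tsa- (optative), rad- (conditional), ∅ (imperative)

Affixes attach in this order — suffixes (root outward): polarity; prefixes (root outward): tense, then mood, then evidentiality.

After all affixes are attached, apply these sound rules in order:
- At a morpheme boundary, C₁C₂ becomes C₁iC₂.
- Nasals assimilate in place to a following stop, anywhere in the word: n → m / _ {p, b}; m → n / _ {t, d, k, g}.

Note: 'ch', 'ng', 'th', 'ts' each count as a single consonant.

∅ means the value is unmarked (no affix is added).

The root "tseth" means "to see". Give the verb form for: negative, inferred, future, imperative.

pepitsethu

Attach tense future pep- → peptseth.
Attach polarity negative -u → peptsethu.
mood = imperative: zero marking, form stays peptsethu.
evidentiality = inferred: zero marking, form stays peptsethu.
Apply epenthesis: peptsethu → pepitsethu.
Nasal assimilation: no change.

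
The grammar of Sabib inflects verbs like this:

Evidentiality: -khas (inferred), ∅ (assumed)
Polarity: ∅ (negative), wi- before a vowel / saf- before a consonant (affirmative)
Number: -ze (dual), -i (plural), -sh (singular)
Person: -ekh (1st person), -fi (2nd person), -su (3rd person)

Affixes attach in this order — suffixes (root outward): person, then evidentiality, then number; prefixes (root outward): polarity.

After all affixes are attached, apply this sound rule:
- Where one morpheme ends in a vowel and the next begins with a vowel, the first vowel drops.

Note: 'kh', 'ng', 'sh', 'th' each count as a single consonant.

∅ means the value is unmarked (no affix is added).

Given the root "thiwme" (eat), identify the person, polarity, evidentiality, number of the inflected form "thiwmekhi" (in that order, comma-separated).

Segment: thiwme-ekh-i.
person: -ekh → 1st person.
polarity: ∅ → negative.
evidentiality: ∅ → assumed.
number: -i → plural.

1st person, negative, assumed, plural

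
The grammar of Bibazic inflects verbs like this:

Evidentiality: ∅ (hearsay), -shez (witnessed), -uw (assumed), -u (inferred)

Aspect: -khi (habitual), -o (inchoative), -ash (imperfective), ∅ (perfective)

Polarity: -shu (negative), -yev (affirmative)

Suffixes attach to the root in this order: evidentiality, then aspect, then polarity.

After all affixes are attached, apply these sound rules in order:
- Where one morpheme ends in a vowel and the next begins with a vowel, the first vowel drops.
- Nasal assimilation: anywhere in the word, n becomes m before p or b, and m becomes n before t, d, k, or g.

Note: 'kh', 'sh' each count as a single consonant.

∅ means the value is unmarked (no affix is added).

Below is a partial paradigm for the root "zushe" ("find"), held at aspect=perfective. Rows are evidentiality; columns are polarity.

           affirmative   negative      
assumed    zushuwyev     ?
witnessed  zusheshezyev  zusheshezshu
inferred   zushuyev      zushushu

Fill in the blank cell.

Attach evidentiality assumed -uw → zusheuw.
aspect = perfective: zero marking, form stays zusheuw.
Attach polarity negative -shu → zusheuwshu.
Apply vowel deletion: zusheuwshu → zushuwshu.
Nasal assimilation: no change.

zushuwshu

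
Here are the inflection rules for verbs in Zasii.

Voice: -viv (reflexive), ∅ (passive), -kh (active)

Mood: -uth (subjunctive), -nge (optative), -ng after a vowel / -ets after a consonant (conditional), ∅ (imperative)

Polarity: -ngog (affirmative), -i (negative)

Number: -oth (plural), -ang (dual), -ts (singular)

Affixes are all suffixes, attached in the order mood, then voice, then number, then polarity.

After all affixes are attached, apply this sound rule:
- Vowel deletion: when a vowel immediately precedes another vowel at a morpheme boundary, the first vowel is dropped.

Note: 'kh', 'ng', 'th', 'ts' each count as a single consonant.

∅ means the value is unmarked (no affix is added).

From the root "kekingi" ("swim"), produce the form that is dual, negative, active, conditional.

kekingingkhangi

Attach mood conditional -ng (after vowel 'i') → kekinging.
Attach voice active -kh → kekingingkh.
Attach number dual -ang → kekingingkhang.
Attach polarity negative -i → kekingingkhangi.
Vowel deletion: no change.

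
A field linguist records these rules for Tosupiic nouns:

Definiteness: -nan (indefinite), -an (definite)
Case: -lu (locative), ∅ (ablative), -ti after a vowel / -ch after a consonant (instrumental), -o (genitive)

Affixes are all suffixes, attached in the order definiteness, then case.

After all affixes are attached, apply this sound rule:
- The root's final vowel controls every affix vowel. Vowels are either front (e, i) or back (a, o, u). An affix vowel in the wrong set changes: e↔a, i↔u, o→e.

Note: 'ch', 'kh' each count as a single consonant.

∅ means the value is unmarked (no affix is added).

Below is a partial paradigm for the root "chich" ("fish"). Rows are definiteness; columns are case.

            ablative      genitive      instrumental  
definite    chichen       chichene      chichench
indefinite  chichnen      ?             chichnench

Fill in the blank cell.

chichnene

Attach definiteness indefinite -nan → chichnan.
Attach case genitive -o → chichnano.
Apply vowel harmony: chichnano → chichnene.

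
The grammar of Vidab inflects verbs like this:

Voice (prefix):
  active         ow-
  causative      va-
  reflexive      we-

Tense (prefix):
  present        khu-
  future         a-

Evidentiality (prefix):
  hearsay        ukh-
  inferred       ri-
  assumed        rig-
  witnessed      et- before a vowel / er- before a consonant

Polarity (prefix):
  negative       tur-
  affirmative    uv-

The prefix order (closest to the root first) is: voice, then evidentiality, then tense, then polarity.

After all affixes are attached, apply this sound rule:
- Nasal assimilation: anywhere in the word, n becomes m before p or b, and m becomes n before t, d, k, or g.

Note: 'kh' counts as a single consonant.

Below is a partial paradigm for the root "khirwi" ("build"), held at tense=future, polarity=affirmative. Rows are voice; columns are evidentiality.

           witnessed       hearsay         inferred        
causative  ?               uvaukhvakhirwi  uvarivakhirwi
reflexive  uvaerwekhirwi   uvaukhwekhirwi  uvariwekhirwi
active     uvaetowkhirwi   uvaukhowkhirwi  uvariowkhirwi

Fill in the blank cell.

uvaervakhirwi

Attach voice causative va- → vakhirwi.
Attach evidentiality witnessed er- (before consonant 'v') → ervakhirwi.
Attach tense future a- → aervakhirwi.
Attach polarity affirmative uv- → uvaervakhirwi.
Nasal assimilation: no change.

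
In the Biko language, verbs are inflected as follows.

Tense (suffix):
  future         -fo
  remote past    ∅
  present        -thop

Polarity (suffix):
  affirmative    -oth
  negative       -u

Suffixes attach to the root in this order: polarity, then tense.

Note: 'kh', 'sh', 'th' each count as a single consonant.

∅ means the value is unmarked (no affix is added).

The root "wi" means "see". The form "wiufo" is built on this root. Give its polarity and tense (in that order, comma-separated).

negative, future

Segment: wi-u-fo.
polarity: -u → negative.
tense: -fo → future.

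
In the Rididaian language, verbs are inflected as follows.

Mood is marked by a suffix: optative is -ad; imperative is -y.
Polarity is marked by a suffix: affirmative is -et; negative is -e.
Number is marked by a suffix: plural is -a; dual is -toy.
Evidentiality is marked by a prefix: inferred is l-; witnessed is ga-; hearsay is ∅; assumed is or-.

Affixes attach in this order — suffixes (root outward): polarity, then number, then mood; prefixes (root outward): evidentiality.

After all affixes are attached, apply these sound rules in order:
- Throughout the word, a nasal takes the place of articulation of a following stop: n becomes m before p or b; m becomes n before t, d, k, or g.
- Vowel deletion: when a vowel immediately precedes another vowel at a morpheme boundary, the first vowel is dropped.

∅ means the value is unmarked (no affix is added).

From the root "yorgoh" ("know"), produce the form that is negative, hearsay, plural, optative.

Attach polarity negative -e → yorgohe.
Attach number plural -a → yorgohea.
Attach mood optative -ad → yorgoheaad.
evidentiality = hearsay: zero marking, form stays yorgoheaad.
Nasal assimilation: no change.
Apply vowel deletion: yorgoheaad → yorgohad.

yorgohad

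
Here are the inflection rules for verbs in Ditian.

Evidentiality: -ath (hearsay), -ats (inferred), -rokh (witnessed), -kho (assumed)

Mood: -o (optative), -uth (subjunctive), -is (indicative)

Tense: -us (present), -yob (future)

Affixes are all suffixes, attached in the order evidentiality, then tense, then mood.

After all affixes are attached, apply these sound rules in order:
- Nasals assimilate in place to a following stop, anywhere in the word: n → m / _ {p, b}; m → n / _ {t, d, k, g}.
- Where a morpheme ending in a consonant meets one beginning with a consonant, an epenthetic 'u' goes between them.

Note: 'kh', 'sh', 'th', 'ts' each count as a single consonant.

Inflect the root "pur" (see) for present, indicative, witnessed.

Attach evidentiality witnessed -rokh → purrokh.
Attach tense present -us → purrokhus.
Attach mood indicative -is → purrokhusis.
Nasal assimilation: no change.
Apply epenthesis: purrokhusis → pururokhusis.

pururokhusis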